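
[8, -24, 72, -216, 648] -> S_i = 8*-3^i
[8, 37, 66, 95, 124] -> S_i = 8 + 29*i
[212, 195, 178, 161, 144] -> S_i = 212 + -17*i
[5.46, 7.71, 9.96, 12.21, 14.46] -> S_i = 5.46 + 2.25*i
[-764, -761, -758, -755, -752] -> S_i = -764 + 3*i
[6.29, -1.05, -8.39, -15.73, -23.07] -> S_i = 6.29 + -7.34*i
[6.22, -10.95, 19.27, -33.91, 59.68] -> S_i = 6.22*(-1.76)^i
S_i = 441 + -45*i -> [441, 396, 351, 306, 261]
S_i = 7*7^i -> [7, 49, 343, 2401, 16807]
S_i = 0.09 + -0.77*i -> [0.09, -0.68, -1.45, -2.22, -2.99]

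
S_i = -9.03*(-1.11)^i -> [-9.03, 10.02, -11.13, 12.35, -13.71]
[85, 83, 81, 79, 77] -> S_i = 85 + -2*i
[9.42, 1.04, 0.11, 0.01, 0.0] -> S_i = 9.42*0.11^i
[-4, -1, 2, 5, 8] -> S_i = -4 + 3*i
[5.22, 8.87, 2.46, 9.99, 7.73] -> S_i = Random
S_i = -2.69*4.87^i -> [-2.69, -13.1, -63.8, -310.7, -1513.1]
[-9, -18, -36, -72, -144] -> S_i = -9*2^i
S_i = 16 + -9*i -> [16, 7, -2, -11, -20]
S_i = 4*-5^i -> [4, -20, 100, -500, 2500]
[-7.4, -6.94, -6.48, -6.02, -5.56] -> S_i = -7.40 + 0.46*i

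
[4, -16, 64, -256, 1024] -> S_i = 4*-4^i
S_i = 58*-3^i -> [58, -174, 522, -1566, 4698]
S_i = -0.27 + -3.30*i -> [-0.27, -3.57, -6.87, -10.17, -13.47]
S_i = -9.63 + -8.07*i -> [-9.63, -17.7, -25.77, -33.84, -41.91]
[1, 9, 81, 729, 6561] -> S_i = 1*9^i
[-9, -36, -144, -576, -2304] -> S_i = -9*4^i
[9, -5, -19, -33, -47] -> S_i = 9 + -14*i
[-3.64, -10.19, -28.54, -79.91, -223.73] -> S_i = -3.64*2.80^i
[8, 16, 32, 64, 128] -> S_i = 8*2^i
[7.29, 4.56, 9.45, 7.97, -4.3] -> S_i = Random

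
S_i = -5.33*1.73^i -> [-5.33, -9.22, -15.95, -27.6, -47.74]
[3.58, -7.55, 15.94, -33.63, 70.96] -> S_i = 3.58*(-2.11)^i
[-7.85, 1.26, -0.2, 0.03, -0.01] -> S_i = -7.85*(-0.16)^i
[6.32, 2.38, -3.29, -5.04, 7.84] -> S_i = Random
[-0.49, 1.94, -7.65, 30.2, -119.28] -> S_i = -0.49*(-3.95)^i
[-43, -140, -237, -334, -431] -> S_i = -43 + -97*i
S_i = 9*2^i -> [9, 18, 36, 72, 144]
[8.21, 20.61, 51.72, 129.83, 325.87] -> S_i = 8.21*2.51^i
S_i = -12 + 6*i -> [-12, -6, 0, 6, 12]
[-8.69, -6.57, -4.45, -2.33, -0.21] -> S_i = -8.69 + 2.12*i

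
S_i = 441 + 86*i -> [441, 527, 613, 699, 785]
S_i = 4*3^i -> [4, 12, 36, 108, 324]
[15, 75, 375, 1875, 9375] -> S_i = 15*5^i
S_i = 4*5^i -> [4, 20, 100, 500, 2500]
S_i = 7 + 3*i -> [7, 10, 13, 16, 19]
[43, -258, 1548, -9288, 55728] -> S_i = 43*-6^i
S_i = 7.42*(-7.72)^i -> [7.42, -57.28, 442.22, -3413.94, 26355.61]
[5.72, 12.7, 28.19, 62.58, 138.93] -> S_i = 5.72*2.22^i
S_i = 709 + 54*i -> [709, 763, 817, 871, 925]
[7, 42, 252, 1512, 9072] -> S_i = 7*6^i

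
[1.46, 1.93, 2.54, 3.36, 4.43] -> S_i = 1.46*1.32^i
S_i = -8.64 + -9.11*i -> [-8.64, -17.75, -26.86, -35.97, -45.08]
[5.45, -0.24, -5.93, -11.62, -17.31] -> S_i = 5.45 + -5.69*i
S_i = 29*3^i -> [29, 87, 261, 783, 2349]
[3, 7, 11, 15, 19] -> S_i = 3 + 4*i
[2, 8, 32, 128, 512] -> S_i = 2*4^i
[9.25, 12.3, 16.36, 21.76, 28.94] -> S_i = 9.25*1.33^i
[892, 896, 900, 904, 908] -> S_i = 892 + 4*i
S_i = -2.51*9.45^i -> [-2.51, -23.72, -224.15, -2118.21, -20017.09]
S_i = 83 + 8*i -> [83, 91, 99, 107, 115]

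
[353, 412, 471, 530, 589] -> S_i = 353 + 59*i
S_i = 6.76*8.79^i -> [6.76, 59.42, 522.31, 4591.06, 40355.45]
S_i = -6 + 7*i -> [-6, 1, 8, 15, 22]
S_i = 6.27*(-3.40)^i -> [6.27, -21.32, 72.48, -246.44, 837.88]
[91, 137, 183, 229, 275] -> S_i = 91 + 46*i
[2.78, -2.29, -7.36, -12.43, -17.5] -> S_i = 2.78 + -5.07*i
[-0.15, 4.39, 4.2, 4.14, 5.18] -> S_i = Random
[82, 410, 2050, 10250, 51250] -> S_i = 82*5^i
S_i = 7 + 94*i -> [7, 101, 195, 289, 383]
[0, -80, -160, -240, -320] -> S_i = 0 + -80*i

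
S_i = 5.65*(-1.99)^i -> [5.65, -11.24, 22.37, -44.53, 88.61]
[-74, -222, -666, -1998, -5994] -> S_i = -74*3^i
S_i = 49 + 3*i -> [49, 52, 55, 58, 61]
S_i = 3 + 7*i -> [3, 10, 17, 24, 31]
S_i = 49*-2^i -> [49, -98, 196, -392, 784]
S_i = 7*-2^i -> [7, -14, 28, -56, 112]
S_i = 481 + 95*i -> [481, 576, 671, 766, 861]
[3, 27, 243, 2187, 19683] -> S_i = 3*9^i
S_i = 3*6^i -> [3, 18, 108, 648, 3888]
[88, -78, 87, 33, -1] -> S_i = Random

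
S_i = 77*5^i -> [77, 385, 1925, 9625, 48125]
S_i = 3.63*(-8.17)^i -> [3.63, -29.66, 242.3, -1979.58, 16173.16]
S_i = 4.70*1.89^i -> [4.7, 8.88, 16.79, 31.73, 59.97]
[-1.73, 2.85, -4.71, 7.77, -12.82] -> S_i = -1.73*(-1.65)^i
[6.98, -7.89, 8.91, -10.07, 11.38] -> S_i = 6.98*(-1.13)^i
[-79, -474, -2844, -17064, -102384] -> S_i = -79*6^i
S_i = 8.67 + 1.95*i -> [8.67, 10.62, 12.57, 14.52, 16.47]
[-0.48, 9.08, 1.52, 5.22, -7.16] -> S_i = Random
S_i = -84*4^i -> [-84, -336, -1344, -5376, -21504]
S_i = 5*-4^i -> [5, -20, 80, -320, 1280]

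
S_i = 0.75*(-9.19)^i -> [0.75, -6.89, 63.34, -582.11, 5349.62]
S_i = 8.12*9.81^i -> [8.12, 79.66, 781.44, 7665.9, 75202.46]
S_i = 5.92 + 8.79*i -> [5.92, 14.71, 23.5, 32.29, 41.08]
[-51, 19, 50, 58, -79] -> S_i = Random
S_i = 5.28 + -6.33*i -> [5.28, -1.05, -7.38, -13.71, -20.04]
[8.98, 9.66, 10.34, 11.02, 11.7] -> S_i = 8.98 + 0.68*i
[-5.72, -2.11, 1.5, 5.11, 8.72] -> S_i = -5.72 + 3.61*i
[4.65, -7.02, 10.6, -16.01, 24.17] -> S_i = 4.65*(-1.51)^i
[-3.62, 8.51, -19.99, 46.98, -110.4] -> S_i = -3.62*(-2.35)^i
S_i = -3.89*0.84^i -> [-3.89, -3.27, -2.74, -2.31, -1.94]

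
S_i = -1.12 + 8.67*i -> [-1.12, 7.55, 16.22, 24.89, 33.56]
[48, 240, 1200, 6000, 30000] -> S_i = 48*5^i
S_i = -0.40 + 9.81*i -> [-0.4, 9.41, 19.22, 29.03, 38.84]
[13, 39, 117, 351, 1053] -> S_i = 13*3^i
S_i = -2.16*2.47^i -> [-2.16, -5.34, -13.18, -32.55, -80.4]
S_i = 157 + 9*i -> [157, 166, 175, 184, 193]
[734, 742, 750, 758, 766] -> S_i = 734 + 8*i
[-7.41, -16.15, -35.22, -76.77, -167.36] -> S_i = -7.41*2.18^i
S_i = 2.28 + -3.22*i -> [2.28, -0.94, -4.16, -7.38, -10.6]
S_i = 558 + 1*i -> [558, 559, 560, 561, 562]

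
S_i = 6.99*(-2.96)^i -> [6.99, -20.69, 61.24, -181.28, 536.59]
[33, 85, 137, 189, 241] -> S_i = 33 + 52*i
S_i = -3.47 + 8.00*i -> [-3.47, 4.53, 12.53, 20.53, 28.53]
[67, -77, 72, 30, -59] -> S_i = Random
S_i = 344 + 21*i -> [344, 365, 386, 407, 428]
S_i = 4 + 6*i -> [4, 10, 16, 22, 28]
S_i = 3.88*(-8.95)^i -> [3.88, -34.73, 310.8, -2781.64, 24895.67]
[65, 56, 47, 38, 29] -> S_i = 65 + -9*i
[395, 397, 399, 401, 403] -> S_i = 395 + 2*i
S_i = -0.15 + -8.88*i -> [-0.15, -9.03, -17.91, -26.79, -35.67]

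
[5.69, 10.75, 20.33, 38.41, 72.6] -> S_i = 5.69*1.89^i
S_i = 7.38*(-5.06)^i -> [7.38, -37.34, 188.95, -956.11, 4837.92]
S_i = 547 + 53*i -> [547, 600, 653, 706, 759]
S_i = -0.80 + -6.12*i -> [-0.8, -6.92, -13.04, -19.16, -25.28]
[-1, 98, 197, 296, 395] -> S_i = -1 + 99*i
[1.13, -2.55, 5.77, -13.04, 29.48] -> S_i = 1.13*(-2.26)^i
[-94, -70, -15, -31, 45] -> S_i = Random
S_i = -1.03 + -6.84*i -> [-1.03, -7.87, -14.71, -21.55, -28.39]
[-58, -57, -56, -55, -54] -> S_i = -58 + 1*i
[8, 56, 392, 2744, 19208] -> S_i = 8*7^i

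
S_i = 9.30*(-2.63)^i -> [9.3, -24.46, 64.33, -169.18, 444.94]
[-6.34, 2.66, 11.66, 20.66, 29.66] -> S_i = -6.34 + 9.00*i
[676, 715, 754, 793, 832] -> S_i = 676 + 39*i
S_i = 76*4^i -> [76, 304, 1216, 4864, 19456]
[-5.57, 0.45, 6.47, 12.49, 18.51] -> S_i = -5.57 + 6.02*i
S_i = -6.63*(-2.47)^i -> [-6.63, 16.38, -40.45, 99.91, -246.78]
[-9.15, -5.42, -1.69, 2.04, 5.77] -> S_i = -9.15 + 3.73*i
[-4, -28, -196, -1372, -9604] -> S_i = -4*7^i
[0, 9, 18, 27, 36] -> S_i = 0 + 9*i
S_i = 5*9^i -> [5, 45, 405, 3645, 32805]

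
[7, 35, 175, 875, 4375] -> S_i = 7*5^i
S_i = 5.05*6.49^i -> [5.05, 32.77, 212.71, 1380.47, 8959.22]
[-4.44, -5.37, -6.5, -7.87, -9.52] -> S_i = -4.44*1.21^i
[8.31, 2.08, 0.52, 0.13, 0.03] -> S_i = 8.31*0.25^i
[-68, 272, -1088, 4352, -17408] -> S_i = -68*-4^i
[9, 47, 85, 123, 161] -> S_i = 9 + 38*i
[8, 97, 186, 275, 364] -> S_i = 8 + 89*i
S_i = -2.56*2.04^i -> [-2.56, -5.22, -10.65, -21.73, -44.34]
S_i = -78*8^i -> [-78, -624, -4992, -39936, -319488]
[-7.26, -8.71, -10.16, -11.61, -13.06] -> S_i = -7.26 + -1.45*i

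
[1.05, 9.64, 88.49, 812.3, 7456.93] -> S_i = 1.05*9.18^i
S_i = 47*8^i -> [47, 376, 3008, 24064, 192512]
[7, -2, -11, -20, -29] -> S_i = 7 + -9*i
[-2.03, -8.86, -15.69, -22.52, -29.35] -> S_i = -2.03 + -6.83*i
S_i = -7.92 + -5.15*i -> [-7.92, -13.07, -18.22, -23.37, -28.52]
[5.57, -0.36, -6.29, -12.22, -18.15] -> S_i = 5.57 + -5.93*i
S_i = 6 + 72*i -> [6, 78, 150, 222, 294]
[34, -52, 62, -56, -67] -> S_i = Random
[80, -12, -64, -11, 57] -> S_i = Random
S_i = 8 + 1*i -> [8, 9, 10, 11, 12]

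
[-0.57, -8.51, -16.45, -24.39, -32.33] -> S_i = -0.57 + -7.94*i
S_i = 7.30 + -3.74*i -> [7.3, 3.56, -0.18, -3.92, -7.66]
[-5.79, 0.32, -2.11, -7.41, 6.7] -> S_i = Random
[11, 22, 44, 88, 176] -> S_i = 11*2^i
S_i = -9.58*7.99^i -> [-9.58, -76.54, -611.59, -4886.59, -39043.85]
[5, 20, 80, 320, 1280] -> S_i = 5*4^i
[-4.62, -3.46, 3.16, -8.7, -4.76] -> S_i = Random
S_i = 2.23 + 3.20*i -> [2.23, 5.43, 8.63, 11.83, 15.03]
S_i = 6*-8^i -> [6, -48, 384, -3072, 24576]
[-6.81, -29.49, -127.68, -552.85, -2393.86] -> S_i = -6.81*4.33^i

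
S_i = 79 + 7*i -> [79, 86, 93, 100, 107]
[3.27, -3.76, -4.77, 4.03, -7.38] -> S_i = Random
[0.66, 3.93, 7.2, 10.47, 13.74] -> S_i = 0.66 + 3.27*i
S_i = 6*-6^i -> [6, -36, 216, -1296, 7776]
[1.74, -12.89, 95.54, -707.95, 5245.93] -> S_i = 1.74*(-7.41)^i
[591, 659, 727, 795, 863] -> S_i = 591 + 68*i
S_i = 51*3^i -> [51, 153, 459, 1377, 4131]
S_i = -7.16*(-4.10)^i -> [-7.16, 29.36, -120.36, 493.47, -2023.24]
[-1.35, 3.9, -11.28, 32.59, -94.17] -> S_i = -1.35*(-2.89)^i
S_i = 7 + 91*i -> [7, 98, 189, 280, 371]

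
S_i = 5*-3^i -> [5, -15, 45, -135, 405]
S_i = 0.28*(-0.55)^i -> [0.28, -0.15, 0.08, -0.05, 0.03]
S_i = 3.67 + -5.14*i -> [3.67, -1.47, -6.61, -11.75, -16.89]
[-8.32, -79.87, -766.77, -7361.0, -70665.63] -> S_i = -8.32*9.60^i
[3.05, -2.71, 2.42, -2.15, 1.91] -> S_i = 3.05*(-0.89)^i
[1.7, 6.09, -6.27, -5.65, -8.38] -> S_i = Random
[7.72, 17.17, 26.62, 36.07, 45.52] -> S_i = 7.72 + 9.45*i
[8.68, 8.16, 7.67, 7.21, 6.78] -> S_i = 8.68*0.94^i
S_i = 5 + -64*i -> [5, -59, -123, -187, -251]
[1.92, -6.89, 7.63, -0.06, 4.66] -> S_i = Random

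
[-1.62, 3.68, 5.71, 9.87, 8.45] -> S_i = Random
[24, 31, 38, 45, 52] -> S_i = 24 + 7*i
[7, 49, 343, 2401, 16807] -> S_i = 7*7^i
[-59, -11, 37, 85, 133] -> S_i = -59 + 48*i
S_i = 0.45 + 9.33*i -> [0.45, 9.78, 19.11, 28.44, 37.77]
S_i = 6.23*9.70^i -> [6.23, 60.43, 586.18, 5685.95, 55153.74]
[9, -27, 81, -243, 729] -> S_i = 9*-3^i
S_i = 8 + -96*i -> [8, -88, -184, -280, -376]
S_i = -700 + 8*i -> [-700, -692, -684, -676, -668]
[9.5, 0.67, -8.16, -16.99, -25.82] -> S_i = 9.50 + -8.83*i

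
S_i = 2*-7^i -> [2, -14, 98, -686, 4802]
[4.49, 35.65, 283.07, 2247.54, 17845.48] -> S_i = 4.49*7.94^i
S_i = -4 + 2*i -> [-4, -2, 0, 2, 4]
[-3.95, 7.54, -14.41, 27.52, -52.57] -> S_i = -3.95*(-1.91)^i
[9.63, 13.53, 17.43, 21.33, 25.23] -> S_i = 9.63 + 3.90*i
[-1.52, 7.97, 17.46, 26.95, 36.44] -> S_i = -1.52 + 9.49*i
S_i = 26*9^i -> [26, 234, 2106, 18954, 170586]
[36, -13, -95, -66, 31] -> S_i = Random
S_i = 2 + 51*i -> [2, 53, 104, 155, 206]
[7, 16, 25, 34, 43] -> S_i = 7 + 9*i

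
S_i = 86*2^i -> [86, 172, 344, 688, 1376]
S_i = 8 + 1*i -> [8, 9, 10, 11, 12]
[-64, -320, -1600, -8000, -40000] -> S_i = -64*5^i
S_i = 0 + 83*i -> [0, 83, 166, 249, 332]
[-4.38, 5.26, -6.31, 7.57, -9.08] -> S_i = -4.38*(-1.20)^i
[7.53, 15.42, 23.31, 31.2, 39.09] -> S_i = 7.53 + 7.89*i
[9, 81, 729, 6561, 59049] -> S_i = 9*9^i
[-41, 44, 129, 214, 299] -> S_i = -41 + 85*i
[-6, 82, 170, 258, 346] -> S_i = -6 + 88*i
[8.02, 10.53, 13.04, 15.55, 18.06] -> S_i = 8.02 + 2.51*i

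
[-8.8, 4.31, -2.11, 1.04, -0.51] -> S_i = -8.80*(-0.49)^i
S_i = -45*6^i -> [-45, -270, -1620, -9720, -58320]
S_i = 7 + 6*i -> [7, 13, 19, 25, 31]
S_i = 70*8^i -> [70, 560, 4480, 35840, 286720]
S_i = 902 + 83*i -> [902, 985, 1068, 1151, 1234]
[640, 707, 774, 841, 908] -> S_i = 640 + 67*i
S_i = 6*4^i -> [6, 24, 96, 384, 1536]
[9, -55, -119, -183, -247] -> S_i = 9 + -64*i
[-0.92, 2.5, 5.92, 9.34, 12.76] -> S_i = -0.92 + 3.42*i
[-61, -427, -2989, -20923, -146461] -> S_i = -61*7^i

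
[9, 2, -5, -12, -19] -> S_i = 9 + -7*i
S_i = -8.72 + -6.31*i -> [-8.72, -15.03, -21.34, -27.65, -33.96]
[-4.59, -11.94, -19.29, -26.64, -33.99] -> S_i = -4.59 + -7.35*i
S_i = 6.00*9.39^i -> [6.0, 56.34, 529.03, 4967.62, 46645.92]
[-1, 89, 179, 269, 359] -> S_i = -1 + 90*i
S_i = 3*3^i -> [3, 9, 27, 81, 243]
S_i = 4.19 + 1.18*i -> [4.19, 5.37, 6.55, 7.73, 8.91]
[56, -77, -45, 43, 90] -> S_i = Random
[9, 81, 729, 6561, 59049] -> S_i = 9*9^i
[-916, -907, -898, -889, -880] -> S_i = -916 + 9*i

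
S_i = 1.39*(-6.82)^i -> [1.39, -9.48, 64.65, -440.93, 3007.13]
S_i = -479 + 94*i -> [-479, -385, -291, -197, -103]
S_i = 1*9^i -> [1, 9, 81, 729, 6561]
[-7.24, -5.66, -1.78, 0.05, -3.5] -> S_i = Random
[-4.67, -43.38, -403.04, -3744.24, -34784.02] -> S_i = -4.67*9.29^i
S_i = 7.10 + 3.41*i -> [7.1, 10.51, 13.92, 17.33, 20.74]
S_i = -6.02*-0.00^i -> [-6.02, 0.0, -0.0, 0.0, -0.0]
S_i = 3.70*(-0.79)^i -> [3.7, -2.92, 2.31, -1.82, 1.44]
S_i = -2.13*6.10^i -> [-2.13, -12.99, -79.26, -483.47, -2949.16]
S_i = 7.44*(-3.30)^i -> [7.44, -24.55, 81.02, -267.37, 882.33]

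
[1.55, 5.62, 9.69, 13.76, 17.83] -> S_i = 1.55 + 4.07*i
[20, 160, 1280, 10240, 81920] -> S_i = 20*8^i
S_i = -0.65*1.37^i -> [-0.65, -0.89, -1.22, -1.67, -2.29]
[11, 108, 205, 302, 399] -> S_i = 11 + 97*i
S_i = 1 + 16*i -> [1, 17, 33, 49, 65]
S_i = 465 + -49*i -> [465, 416, 367, 318, 269]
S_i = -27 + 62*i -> [-27, 35, 97, 159, 221]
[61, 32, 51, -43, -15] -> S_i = Random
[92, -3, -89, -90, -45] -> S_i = Random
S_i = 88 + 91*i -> [88, 179, 270, 361, 452]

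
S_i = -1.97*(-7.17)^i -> [-1.97, 14.12, -101.28, 726.15, -5206.46]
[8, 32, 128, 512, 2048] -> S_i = 8*4^i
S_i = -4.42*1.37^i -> [-4.42, -6.06, -8.3, -11.37, -15.57]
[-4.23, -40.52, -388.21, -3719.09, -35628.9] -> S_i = -4.23*9.58^i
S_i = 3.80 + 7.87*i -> [3.8, 11.67, 19.54, 27.41, 35.28]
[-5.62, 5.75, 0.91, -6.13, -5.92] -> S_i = Random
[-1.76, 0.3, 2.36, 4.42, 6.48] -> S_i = -1.76 + 2.06*i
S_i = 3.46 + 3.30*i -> [3.46, 6.76, 10.06, 13.36, 16.66]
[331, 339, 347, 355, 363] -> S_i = 331 + 8*i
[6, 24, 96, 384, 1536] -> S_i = 6*4^i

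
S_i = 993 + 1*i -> [993, 994, 995, 996, 997]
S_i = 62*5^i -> [62, 310, 1550, 7750, 38750]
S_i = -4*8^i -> [-4, -32, -256, -2048, -16384]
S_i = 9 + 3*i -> [9, 12, 15, 18, 21]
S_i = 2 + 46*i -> [2, 48, 94, 140, 186]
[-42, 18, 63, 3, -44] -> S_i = Random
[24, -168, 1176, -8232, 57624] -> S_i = 24*-7^i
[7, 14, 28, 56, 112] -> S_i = 7*2^i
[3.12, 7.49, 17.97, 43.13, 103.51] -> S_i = 3.12*2.40^i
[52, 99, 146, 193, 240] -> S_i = 52 + 47*i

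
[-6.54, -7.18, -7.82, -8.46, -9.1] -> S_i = -6.54 + -0.64*i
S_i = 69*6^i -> [69, 414, 2484, 14904, 89424]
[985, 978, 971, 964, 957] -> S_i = 985 + -7*i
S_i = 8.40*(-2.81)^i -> [8.4, -23.6, 66.33, -186.38, 523.73]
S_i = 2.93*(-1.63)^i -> [2.93, -4.78, 7.78, -12.69, 20.68]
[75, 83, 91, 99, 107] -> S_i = 75 + 8*i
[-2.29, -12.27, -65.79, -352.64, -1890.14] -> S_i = -2.29*5.36^i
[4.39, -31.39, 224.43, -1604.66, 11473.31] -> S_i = 4.39*(-7.15)^i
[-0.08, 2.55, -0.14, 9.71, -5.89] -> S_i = Random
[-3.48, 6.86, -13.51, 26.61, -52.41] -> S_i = -3.48*(-1.97)^i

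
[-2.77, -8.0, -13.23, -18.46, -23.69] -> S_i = -2.77 + -5.23*i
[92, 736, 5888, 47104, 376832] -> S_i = 92*8^i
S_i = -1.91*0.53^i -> [-1.91, -1.01, -0.54, -0.28, -0.15]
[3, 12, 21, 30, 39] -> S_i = 3 + 9*i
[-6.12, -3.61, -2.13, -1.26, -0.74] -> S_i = -6.12*0.59^i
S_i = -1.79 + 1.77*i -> [-1.79, -0.02, 1.75, 3.52, 5.29]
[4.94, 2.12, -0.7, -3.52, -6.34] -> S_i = 4.94 + -2.82*i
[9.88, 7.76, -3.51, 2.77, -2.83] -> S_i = Random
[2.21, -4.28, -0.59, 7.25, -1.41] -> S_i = Random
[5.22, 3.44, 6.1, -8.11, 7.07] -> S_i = Random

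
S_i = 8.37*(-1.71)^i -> [8.37, -14.31, 24.47, -41.85, 71.57]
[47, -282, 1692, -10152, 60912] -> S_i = 47*-6^i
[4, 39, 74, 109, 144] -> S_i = 4 + 35*i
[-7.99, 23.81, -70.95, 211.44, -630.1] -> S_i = -7.99*(-2.98)^i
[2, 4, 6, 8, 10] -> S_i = 2 + 2*i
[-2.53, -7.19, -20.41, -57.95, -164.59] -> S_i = -2.53*2.84^i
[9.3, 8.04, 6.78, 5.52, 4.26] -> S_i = 9.30 + -1.26*i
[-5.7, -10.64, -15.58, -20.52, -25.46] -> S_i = -5.70 + -4.94*i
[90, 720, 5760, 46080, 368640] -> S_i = 90*8^i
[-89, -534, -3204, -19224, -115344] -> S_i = -89*6^i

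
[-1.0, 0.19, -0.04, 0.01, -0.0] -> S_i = -1.00*(-0.19)^i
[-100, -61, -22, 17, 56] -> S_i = -100 + 39*i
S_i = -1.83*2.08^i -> [-1.83, -3.81, -7.92, -16.47, -34.25]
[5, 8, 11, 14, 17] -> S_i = 5 + 3*i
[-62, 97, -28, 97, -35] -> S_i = Random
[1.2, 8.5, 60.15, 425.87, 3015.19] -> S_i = 1.20*7.08^i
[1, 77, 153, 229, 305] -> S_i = 1 + 76*i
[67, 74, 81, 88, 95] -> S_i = 67 + 7*i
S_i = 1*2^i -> [1, 2, 4, 8, 16]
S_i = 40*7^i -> [40, 280, 1960, 13720, 96040]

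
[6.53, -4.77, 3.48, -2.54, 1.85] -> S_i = 6.53*(-0.73)^i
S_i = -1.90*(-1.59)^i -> [-1.9, 3.02, -4.8, 7.64, -12.14]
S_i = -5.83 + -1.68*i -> [-5.83, -7.51, -9.19, -10.87, -12.55]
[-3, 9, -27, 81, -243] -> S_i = -3*-3^i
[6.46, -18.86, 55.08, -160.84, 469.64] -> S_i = 6.46*(-2.92)^i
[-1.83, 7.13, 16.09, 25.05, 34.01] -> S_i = -1.83 + 8.96*i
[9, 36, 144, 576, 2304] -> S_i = 9*4^i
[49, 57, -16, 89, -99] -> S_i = Random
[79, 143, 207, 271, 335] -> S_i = 79 + 64*i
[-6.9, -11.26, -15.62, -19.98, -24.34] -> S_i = -6.90 + -4.36*i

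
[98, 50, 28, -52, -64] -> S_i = Random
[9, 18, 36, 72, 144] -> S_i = 9*2^i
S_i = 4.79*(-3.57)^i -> [4.79, -17.1, 61.05, -217.94, 778.05]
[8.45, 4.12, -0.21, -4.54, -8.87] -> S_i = 8.45 + -4.33*i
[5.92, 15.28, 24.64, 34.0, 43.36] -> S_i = 5.92 + 9.36*i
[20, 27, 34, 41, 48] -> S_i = 20 + 7*i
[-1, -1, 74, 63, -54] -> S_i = Random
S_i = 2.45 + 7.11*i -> [2.45, 9.56, 16.67, 23.78, 30.89]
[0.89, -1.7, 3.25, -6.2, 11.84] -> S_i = 0.89*(-1.91)^i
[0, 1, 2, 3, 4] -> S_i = 0 + 1*i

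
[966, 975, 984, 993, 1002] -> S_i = 966 + 9*i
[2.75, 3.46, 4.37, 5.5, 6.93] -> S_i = 2.75*1.26^i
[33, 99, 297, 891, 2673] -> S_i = 33*3^i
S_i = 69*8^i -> [69, 552, 4416, 35328, 282624]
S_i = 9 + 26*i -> [9, 35, 61, 87, 113]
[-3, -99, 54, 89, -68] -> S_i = Random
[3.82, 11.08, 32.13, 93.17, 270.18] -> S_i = 3.82*2.90^i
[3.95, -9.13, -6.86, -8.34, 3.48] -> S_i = Random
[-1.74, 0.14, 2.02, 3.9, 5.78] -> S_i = -1.74 + 1.88*i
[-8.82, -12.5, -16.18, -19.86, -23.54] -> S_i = -8.82 + -3.68*i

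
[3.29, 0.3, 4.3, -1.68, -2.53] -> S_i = Random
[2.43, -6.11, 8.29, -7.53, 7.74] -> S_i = Random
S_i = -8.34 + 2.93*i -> [-8.34, -5.41, -2.48, 0.45, 3.38]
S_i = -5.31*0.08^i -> [-5.31, -0.42, -0.03, -0.0, -0.0]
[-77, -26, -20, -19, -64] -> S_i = Random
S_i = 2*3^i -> [2, 6, 18, 54, 162]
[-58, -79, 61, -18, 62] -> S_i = Random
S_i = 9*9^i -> [9, 81, 729, 6561, 59049]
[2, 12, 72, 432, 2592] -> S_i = 2*6^i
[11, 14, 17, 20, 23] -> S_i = 11 + 3*i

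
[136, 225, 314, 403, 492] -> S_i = 136 + 89*i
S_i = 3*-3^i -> [3, -9, 27, -81, 243]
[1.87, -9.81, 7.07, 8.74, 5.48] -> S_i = Random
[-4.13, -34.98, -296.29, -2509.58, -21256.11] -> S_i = -4.13*8.47^i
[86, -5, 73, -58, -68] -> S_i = Random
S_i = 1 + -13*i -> [1, -12, -25, -38, -51]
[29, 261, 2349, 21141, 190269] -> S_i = 29*9^i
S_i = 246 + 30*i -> [246, 276, 306, 336, 366]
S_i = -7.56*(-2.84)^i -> [-7.56, 21.47, -60.98, 173.17, -491.81]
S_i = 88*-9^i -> [88, -792, 7128, -64152, 577368]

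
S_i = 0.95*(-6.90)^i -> [0.95, -6.56, 45.23, -312.08, 2153.38]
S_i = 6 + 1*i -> [6, 7, 8, 9, 10]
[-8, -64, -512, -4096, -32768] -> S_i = -8*8^i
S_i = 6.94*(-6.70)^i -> [6.94, -46.5, 311.54, -2087.3, 13984.88]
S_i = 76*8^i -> [76, 608, 4864, 38912, 311296]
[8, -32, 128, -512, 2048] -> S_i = 8*-4^i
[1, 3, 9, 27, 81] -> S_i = 1*3^i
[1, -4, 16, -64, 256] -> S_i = 1*-4^i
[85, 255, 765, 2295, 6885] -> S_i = 85*3^i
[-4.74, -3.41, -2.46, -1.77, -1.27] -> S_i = -4.74*0.72^i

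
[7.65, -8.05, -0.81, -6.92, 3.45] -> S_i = Random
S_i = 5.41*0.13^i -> [5.41, 0.7, 0.09, 0.01, 0.0]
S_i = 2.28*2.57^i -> [2.28, 5.86, 15.06, 38.7, 99.46]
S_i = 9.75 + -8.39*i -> [9.75, 1.36, -7.03, -15.42, -23.81]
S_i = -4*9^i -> [-4, -36, -324, -2916, -26244]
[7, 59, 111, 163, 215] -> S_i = 7 + 52*i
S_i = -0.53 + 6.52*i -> [-0.53, 5.99, 12.51, 19.03, 25.55]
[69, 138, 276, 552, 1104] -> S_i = 69*2^i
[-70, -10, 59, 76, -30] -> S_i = Random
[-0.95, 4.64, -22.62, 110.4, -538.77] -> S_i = -0.95*(-4.88)^i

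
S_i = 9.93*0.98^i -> [9.93, 9.73, 9.54, 9.35, 9.16]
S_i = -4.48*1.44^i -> [-4.48, -6.45, -9.29, -13.38, -19.26]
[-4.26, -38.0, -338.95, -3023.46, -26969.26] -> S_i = -4.26*8.92^i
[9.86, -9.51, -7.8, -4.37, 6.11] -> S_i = Random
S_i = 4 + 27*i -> [4, 31, 58, 85, 112]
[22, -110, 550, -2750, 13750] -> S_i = 22*-5^i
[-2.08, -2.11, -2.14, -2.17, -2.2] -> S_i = -2.08 + -0.03*i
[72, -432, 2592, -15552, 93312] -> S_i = 72*-6^i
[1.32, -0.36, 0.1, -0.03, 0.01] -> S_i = 1.32*(-0.27)^i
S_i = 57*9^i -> [57, 513, 4617, 41553, 373977]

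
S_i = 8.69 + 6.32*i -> [8.69, 15.01, 21.33, 27.65, 33.97]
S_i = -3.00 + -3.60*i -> [-3.0, -6.6, -10.2, -13.8, -17.4]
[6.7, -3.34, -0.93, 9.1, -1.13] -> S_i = Random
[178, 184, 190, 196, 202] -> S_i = 178 + 6*i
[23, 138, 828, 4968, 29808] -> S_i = 23*6^i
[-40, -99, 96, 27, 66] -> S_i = Random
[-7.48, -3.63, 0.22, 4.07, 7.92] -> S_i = -7.48 + 3.85*i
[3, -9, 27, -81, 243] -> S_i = 3*-3^i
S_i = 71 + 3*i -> [71, 74, 77, 80, 83]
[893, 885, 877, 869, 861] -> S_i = 893 + -8*i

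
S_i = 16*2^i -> [16, 32, 64, 128, 256]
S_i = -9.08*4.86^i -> [-9.08, -44.13, -214.47, -1042.3, -5065.6]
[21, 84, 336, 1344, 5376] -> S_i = 21*4^i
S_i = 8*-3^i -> [8, -24, 72, -216, 648]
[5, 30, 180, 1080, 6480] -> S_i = 5*6^i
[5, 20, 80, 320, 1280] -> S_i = 5*4^i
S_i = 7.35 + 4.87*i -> [7.35, 12.22, 17.09, 21.96, 26.83]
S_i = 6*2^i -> [6, 12, 24, 48, 96]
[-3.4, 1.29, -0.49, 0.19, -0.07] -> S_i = -3.40*(-0.38)^i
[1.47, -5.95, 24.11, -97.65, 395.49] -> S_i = 1.47*(-4.05)^i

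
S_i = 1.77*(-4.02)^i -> [1.77, -7.12, 28.6, -114.99, 462.25]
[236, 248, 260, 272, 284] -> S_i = 236 + 12*i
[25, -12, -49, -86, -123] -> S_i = 25 + -37*i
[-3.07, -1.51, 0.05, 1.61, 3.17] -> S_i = -3.07 + 1.56*i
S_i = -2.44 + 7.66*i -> [-2.44, 5.22, 12.88, 20.54, 28.2]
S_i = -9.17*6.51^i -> [-9.17, -59.7, -388.63, -2529.95, -16469.99]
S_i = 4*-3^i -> [4, -12, 36, -108, 324]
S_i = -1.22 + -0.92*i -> [-1.22, -2.14, -3.06, -3.98, -4.9]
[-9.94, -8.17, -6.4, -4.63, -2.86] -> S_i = -9.94 + 1.77*i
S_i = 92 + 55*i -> [92, 147, 202, 257, 312]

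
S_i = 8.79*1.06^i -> [8.79, 9.32, 9.88, 10.47, 11.1]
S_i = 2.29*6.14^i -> [2.29, 14.06, 86.33, 530.08, 3254.69]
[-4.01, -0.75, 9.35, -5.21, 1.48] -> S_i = Random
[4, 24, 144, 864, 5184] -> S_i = 4*6^i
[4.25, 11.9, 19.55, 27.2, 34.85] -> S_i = 4.25 + 7.65*i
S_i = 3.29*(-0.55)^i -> [3.29, -1.81, 1.0, -0.55, 0.3]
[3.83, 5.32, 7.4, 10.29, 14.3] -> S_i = 3.83*1.39^i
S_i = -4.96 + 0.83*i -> [-4.96, -4.13, -3.3, -2.47, -1.64]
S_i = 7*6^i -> [7, 42, 252, 1512, 9072]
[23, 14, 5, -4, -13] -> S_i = 23 + -9*i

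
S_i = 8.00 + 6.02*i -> [8.0, 14.02, 20.04, 26.06, 32.08]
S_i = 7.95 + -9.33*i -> [7.95, -1.38, -10.71, -20.04, -29.37]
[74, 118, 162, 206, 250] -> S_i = 74 + 44*i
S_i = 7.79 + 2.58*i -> [7.79, 10.37, 12.95, 15.53, 18.11]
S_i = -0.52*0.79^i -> [-0.52, -0.41, -0.32, -0.26, -0.2]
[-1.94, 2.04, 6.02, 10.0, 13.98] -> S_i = -1.94 + 3.98*i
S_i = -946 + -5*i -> [-946, -951, -956, -961, -966]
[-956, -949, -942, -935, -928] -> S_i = -956 + 7*i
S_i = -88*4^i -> [-88, -352, -1408, -5632, -22528]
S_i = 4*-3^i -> [4, -12, 36, -108, 324]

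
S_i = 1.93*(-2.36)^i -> [1.93, -4.55, 10.75, -25.37, 59.87]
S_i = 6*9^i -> [6, 54, 486, 4374, 39366]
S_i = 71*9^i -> [71, 639, 5751, 51759, 465831]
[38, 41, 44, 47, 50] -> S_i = 38 + 3*i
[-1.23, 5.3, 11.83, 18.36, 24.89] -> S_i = -1.23 + 6.53*i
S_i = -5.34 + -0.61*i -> [-5.34, -5.95, -6.56, -7.17, -7.78]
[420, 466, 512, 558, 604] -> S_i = 420 + 46*i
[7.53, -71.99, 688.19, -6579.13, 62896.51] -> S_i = 7.53*(-9.56)^i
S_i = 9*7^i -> [9, 63, 441, 3087, 21609]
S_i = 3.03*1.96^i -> [3.03, 5.94, 11.64, 22.81, 44.72]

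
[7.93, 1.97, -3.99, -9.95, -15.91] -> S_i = 7.93 + -5.96*i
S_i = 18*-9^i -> [18, -162, 1458, -13122, 118098]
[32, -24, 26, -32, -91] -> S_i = Random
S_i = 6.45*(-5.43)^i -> [6.45, -35.02, 190.18, -1032.66, 5607.37]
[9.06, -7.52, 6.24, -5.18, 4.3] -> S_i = 9.06*(-0.83)^i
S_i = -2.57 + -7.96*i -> [-2.57, -10.53, -18.49, -26.45, -34.41]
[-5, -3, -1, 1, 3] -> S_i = -5 + 2*i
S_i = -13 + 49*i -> [-13, 36, 85, 134, 183]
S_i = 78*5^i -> [78, 390, 1950, 9750, 48750]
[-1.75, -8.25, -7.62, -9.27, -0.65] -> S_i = Random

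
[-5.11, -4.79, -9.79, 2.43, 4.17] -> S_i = Random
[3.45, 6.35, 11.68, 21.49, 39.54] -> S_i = 3.45*1.84^i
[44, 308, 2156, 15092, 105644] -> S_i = 44*7^i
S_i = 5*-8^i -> [5, -40, 320, -2560, 20480]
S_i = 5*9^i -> [5, 45, 405, 3645, 32805]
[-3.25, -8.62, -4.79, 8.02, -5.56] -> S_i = Random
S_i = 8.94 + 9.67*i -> [8.94, 18.61, 28.28, 37.95, 47.62]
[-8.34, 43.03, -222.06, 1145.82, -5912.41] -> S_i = -8.34*(-5.16)^i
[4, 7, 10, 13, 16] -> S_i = 4 + 3*i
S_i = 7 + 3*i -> [7, 10, 13, 16, 19]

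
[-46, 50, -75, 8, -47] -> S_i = Random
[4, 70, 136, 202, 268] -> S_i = 4 + 66*i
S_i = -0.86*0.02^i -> [-0.86, -0.02, -0.0, -0.0, -0.0]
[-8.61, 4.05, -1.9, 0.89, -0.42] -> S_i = -8.61*(-0.47)^i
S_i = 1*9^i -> [1, 9, 81, 729, 6561]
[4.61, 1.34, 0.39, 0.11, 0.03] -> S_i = 4.61*0.29^i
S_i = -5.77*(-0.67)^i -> [-5.77, 3.87, -2.59, 1.74, -1.16]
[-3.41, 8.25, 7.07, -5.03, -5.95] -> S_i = Random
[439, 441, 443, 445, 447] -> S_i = 439 + 2*i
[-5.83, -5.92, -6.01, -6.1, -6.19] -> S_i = -5.83 + -0.09*i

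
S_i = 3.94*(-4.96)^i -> [3.94, -19.54, 96.93, -480.77, 2384.64]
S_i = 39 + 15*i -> [39, 54, 69, 84, 99]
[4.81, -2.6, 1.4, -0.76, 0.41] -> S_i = 4.81*(-0.54)^i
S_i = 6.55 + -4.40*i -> [6.55, 2.15, -2.25, -6.65, -11.05]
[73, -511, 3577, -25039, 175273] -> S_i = 73*-7^i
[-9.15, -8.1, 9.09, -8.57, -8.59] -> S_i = Random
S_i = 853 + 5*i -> [853, 858, 863, 868, 873]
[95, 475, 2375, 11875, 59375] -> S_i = 95*5^i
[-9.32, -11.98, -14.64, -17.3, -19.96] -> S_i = -9.32 + -2.66*i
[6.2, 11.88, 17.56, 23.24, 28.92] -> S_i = 6.20 + 5.68*i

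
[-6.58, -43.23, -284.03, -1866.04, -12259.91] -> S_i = -6.58*6.57^i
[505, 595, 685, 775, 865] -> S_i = 505 + 90*i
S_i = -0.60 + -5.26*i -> [-0.6, -5.86, -11.12, -16.38, -21.64]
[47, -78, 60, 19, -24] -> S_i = Random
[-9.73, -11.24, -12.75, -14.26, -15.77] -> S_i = -9.73 + -1.51*i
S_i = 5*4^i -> [5, 20, 80, 320, 1280]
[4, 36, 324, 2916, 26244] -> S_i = 4*9^i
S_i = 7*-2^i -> [7, -14, 28, -56, 112]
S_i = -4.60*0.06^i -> [-4.6, -0.28, -0.02, -0.0, -0.0]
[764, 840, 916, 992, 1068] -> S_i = 764 + 76*i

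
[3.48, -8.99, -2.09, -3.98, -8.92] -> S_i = Random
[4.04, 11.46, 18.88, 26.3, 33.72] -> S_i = 4.04 + 7.42*i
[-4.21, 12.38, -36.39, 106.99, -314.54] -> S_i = -4.21*(-2.94)^i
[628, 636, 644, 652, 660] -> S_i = 628 + 8*i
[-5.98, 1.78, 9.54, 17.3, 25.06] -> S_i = -5.98 + 7.76*i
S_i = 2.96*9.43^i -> [2.96, 27.91, 263.22, 2482.14, 23406.61]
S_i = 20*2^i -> [20, 40, 80, 160, 320]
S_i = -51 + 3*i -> [-51, -48, -45, -42, -39]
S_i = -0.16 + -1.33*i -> [-0.16, -1.49, -2.82, -4.15, -5.48]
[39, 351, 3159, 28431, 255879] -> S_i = 39*9^i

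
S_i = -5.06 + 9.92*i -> [-5.06, 4.86, 14.78, 24.7, 34.62]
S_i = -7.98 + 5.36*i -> [-7.98, -2.62, 2.74, 8.1, 13.46]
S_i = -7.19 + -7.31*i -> [-7.19, -14.5, -21.81, -29.12, -36.43]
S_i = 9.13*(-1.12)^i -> [9.13, -10.23, 11.45, -12.83, 14.37]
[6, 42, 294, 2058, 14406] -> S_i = 6*7^i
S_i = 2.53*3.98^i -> [2.53, 10.07, 40.08, 159.5, 634.82]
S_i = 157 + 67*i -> [157, 224, 291, 358, 425]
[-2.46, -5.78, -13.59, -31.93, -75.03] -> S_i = -2.46*2.35^i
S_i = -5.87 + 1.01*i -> [-5.87, -4.86, -3.85, -2.84, -1.83]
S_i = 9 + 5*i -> [9, 14, 19, 24, 29]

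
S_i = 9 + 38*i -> [9, 47, 85, 123, 161]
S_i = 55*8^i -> [55, 440, 3520, 28160, 225280]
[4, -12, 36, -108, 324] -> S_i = 4*-3^i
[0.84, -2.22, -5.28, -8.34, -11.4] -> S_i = 0.84 + -3.06*i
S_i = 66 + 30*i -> [66, 96, 126, 156, 186]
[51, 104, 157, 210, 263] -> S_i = 51 + 53*i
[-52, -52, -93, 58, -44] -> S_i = Random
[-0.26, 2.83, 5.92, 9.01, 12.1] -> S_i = -0.26 + 3.09*i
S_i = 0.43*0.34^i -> [0.43, 0.15, 0.05, 0.02, 0.01]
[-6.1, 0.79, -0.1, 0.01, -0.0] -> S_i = -6.10*(-0.13)^i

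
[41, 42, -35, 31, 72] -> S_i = Random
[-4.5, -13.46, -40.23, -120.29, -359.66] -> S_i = -4.50*2.99^i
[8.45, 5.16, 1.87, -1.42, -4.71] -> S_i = 8.45 + -3.29*i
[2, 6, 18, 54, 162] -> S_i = 2*3^i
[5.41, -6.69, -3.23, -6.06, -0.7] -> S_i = Random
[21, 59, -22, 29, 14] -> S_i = Random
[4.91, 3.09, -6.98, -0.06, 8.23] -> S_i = Random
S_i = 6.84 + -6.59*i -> [6.84, 0.25, -6.34, -12.93, -19.52]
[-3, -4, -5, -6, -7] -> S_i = -3 + -1*i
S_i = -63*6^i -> [-63, -378, -2268, -13608, -81648]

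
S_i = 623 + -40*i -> [623, 583, 543, 503, 463]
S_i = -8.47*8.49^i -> [-8.47, -71.91, -610.52, -5183.3, -44006.23]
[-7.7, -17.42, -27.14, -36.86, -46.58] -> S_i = -7.70 + -9.72*i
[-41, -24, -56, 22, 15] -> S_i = Random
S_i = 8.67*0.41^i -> [8.67, 3.55, 1.46, 0.6, 0.24]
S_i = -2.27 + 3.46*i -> [-2.27, 1.19, 4.65, 8.11, 11.57]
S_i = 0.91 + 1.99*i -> [0.91, 2.9, 4.89, 6.88, 8.87]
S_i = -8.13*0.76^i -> [-8.13, -6.18, -4.7, -3.57, -2.71]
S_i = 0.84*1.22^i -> [0.84, 1.02, 1.25, 1.53, 1.86]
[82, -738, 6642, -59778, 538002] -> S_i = 82*-9^i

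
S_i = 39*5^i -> [39, 195, 975, 4875, 24375]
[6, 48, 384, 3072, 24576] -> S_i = 6*8^i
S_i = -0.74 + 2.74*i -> [-0.74, 2.0, 4.74, 7.48, 10.22]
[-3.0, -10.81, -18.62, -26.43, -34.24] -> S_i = -3.00 + -7.81*i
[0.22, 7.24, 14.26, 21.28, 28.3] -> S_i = 0.22 + 7.02*i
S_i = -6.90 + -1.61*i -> [-6.9, -8.51, -10.12, -11.73, -13.34]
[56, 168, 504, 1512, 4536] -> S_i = 56*3^i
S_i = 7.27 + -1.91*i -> [7.27, 5.36, 3.45, 1.54, -0.37]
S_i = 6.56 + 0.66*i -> [6.56, 7.22, 7.88, 8.54, 9.2]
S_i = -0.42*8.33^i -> [-0.42, -3.5, -29.14, -242.76, -2022.22]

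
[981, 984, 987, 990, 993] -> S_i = 981 + 3*i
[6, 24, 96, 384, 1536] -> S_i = 6*4^i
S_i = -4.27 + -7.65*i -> [-4.27, -11.92, -19.57, -27.22, -34.87]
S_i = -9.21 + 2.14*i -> [-9.21, -7.07, -4.93, -2.79, -0.65]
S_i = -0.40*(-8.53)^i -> [-0.4, 3.41, -29.1, 248.26, -2117.66]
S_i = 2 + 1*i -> [2, 3, 4, 5, 6]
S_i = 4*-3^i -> [4, -12, 36, -108, 324]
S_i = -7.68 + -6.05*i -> [-7.68, -13.73, -19.78, -25.83, -31.88]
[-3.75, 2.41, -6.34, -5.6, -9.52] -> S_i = Random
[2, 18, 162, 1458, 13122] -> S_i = 2*9^i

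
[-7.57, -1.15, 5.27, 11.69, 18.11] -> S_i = -7.57 + 6.42*i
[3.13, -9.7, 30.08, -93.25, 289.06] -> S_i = 3.13*(-3.10)^i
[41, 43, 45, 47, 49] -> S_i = 41 + 2*i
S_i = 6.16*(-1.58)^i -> [6.16, -9.73, 15.38, -24.3, 38.39]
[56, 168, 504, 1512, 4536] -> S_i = 56*3^i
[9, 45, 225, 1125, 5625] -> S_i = 9*5^i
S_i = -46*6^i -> [-46, -276, -1656, -9936, -59616]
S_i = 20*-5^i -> [20, -100, 500, -2500, 12500]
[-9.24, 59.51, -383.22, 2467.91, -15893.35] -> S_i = -9.24*(-6.44)^i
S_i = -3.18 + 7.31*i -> [-3.18, 4.13, 11.44, 18.75, 26.06]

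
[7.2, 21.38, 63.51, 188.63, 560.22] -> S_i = 7.20*2.97^i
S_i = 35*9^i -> [35, 315, 2835, 25515, 229635]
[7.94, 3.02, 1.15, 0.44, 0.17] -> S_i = 7.94*0.38^i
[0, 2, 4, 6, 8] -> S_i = 0 + 2*i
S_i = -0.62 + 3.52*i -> [-0.62, 2.9, 6.42, 9.94, 13.46]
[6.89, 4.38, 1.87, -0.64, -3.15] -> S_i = 6.89 + -2.51*i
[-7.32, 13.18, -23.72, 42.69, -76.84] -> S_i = -7.32*(-1.80)^i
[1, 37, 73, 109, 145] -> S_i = 1 + 36*i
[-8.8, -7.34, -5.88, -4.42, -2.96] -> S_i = -8.80 + 1.46*i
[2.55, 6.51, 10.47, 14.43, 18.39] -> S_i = 2.55 + 3.96*i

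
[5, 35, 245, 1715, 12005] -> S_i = 5*7^i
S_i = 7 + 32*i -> [7, 39, 71, 103, 135]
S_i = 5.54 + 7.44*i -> [5.54, 12.98, 20.42, 27.86, 35.3]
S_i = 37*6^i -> [37, 222, 1332, 7992, 47952]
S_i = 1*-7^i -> [1, -7, 49, -343, 2401]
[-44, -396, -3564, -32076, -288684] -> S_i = -44*9^i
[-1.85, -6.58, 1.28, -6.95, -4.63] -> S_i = Random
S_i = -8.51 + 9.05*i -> [-8.51, 0.54, 9.59, 18.64, 27.69]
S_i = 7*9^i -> [7, 63, 567, 5103, 45927]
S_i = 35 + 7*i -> [35, 42, 49, 56, 63]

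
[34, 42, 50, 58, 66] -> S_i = 34 + 8*i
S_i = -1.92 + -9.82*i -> [-1.92, -11.74, -21.56, -31.38, -41.2]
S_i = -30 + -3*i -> [-30, -33, -36, -39, -42]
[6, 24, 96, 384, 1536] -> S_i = 6*4^i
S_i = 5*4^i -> [5, 20, 80, 320, 1280]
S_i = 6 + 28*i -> [6, 34, 62, 90, 118]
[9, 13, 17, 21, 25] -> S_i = 9 + 4*i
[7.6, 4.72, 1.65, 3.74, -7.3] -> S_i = Random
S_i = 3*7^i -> [3, 21, 147, 1029, 7203]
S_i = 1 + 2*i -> [1, 3, 5, 7, 9]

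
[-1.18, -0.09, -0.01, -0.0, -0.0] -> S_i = -1.18*0.08^i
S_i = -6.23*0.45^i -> [-6.23, -2.8, -1.26, -0.57, -0.26]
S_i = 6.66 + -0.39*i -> [6.66, 6.27, 5.88, 5.49, 5.1]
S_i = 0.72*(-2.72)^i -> [0.72, -1.96, 5.33, -14.49, 39.41]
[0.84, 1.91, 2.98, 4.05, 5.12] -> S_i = 0.84 + 1.07*i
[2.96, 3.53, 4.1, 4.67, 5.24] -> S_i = 2.96 + 0.57*i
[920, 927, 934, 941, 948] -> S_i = 920 + 7*i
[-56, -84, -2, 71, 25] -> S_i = Random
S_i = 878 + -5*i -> [878, 873, 868, 863, 858]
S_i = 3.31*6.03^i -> [3.31, 19.96, 120.35, 725.74, 4376.2]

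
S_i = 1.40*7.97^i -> [1.4, 11.16, 88.93, 708.77, 5648.87]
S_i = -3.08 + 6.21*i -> [-3.08, 3.13, 9.34, 15.55, 21.76]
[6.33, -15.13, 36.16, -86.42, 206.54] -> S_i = 6.33*(-2.39)^i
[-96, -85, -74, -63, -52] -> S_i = -96 + 11*i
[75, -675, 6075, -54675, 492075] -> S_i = 75*-9^i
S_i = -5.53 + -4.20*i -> [-5.53, -9.73, -13.93, -18.13, -22.33]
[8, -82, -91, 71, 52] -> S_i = Random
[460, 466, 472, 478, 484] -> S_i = 460 + 6*i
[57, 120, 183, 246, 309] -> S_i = 57 + 63*i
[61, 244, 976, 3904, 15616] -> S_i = 61*4^i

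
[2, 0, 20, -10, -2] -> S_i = Random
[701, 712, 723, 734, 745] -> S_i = 701 + 11*i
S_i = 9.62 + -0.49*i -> [9.62, 9.13, 8.64, 8.15, 7.66]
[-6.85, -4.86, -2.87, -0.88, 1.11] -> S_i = -6.85 + 1.99*i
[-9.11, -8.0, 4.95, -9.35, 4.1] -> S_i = Random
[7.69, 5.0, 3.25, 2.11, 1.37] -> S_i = 7.69*0.65^i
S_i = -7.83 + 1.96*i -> [-7.83, -5.87, -3.91, -1.95, 0.01]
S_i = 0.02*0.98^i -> [0.02, 0.02, 0.02, 0.02, 0.02]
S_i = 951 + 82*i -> [951, 1033, 1115, 1197, 1279]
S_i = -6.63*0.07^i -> [-6.63, -0.46, -0.03, -0.0, -0.0]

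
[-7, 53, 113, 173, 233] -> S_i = -7 + 60*i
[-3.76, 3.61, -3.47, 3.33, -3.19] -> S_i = -3.76*(-0.96)^i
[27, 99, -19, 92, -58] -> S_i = Random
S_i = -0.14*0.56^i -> [-0.14, -0.08, -0.04, -0.02, -0.01]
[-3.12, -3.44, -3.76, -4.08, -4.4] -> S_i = -3.12 + -0.32*i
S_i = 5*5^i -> [5, 25, 125, 625, 3125]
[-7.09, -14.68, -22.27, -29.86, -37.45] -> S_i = -7.09 + -7.59*i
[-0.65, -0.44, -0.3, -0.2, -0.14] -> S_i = -0.65*0.68^i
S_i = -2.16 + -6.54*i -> [-2.16, -8.7, -15.24, -21.78, -28.32]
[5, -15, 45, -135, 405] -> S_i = 5*-3^i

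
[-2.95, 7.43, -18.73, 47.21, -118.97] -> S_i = -2.95*(-2.52)^i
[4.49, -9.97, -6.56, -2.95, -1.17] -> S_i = Random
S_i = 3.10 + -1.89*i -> [3.1, 1.21, -0.68, -2.57, -4.46]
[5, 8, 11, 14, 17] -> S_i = 5 + 3*i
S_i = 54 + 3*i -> [54, 57, 60, 63, 66]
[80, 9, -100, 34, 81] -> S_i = Random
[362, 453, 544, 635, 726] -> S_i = 362 + 91*i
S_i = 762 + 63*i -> [762, 825, 888, 951, 1014]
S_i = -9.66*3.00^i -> [-9.66, -28.98, -86.94, -260.82, -782.46]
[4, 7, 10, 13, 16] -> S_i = 4 + 3*i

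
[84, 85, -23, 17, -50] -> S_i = Random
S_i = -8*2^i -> [-8, -16, -32, -64, -128]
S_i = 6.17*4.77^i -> [6.17, 29.43, 140.39, 669.64, 3194.17]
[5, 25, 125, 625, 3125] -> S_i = 5*5^i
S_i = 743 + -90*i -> [743, 653, 563, 473, 383]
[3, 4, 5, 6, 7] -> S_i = 3 + 1*i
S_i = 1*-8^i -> [1, -8, 64, -512, 4096]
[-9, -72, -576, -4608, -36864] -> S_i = -9*8^i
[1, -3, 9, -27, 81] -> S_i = 1*-3^i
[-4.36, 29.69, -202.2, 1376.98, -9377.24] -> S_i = -4.36*(-6.81)^i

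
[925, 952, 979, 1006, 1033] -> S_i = 925 + 27*i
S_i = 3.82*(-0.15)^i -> [3.82, -0.57, 0.09, -0.01, 0.0]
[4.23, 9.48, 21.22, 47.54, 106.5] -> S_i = 4.23*2.24^i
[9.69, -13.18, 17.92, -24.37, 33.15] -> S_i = 9.69*(-1.36)^i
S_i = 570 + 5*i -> [570, 575, 580, 585, 590]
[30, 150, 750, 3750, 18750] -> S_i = 30*5^i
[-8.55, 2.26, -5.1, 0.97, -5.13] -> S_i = Random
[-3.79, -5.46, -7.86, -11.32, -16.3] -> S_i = -3.79*1.44^i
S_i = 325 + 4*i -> [325, 329, 333, 337, 341]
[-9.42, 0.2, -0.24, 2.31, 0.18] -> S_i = Random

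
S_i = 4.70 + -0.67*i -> [4.7, 4.03, 3.36, 2.69, 2.02]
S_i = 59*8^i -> [59, 472, 3776, 30208, 241664]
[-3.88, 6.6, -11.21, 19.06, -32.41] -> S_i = -3.88*(-1.70)^i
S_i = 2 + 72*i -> [2, 74, 146, 218, 290]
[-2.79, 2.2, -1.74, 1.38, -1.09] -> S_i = -2.79*(-0.79)^i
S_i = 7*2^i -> [7, 14, 28, 56, 112]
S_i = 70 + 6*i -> [70, 76, 82, 88, 94]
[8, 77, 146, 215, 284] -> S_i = 8 + 69*i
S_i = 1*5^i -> [1, 5, 25, 125, 625]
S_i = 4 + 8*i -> [4, 12, 20, 28, 36]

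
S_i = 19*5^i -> [19, 95, 475, 2375, 11875]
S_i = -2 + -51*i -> [-2, -53, -104, -155, -206]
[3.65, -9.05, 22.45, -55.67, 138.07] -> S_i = 3.65*(-2.48)^i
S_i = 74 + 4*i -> [74, 78, 82, 86, 90]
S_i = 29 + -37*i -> [29, -8, -45, -82, -119]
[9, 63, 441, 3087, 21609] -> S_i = 9*7^i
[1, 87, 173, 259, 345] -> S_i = 1 + 86*i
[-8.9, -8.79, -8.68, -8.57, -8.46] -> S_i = -8.90 + 0.11*i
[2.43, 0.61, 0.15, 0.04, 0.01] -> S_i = 2.43*0.25^i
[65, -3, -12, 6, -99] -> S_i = Random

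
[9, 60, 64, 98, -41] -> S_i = Random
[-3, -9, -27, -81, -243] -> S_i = -3*3^i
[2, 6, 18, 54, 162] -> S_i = 2*3^i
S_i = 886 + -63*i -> [886, 823, 760, 697, 634]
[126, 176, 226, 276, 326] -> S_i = 126 + 50*i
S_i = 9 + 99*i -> [9, 108, 207, 306, 405]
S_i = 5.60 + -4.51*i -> [5.6, 1.09, -3.42, -7.93, -12.44]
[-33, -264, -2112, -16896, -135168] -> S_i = -33*8^i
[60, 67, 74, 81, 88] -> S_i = 60 + 7*i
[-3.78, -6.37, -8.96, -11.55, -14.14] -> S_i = -3.78 + -2.59*i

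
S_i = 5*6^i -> [5, 30, 180, 1080, 6480]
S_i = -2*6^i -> [-2, -12, -72, -432, -2592]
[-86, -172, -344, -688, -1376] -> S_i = -86*2^i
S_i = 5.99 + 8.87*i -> [5.99, 14.86, 23.73, 32.6, 41.47]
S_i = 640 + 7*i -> [640, 647, 654, 661, 668]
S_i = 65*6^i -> [65, 390, 2340, 14040, 84240]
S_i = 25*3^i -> [25, 75, 225, 675, 2025]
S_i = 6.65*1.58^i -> [6.65, 10.51, 16.6, 26.23, 41.44]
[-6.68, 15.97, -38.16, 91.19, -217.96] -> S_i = -6.68*(-2.39)^i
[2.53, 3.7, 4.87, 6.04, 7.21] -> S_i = 2.53 + 1.17*i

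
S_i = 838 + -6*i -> [838, 832, 826, 820, 814]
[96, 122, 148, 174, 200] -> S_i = 96 + 26*i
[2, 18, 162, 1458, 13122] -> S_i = 2*9^i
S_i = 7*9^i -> [7, 63, 567, 5103, 45927]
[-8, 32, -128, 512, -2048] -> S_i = -8*-4^i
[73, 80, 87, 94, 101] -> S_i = 73 + 7*i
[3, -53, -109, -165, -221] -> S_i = 3 + -56*i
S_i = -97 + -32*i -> [-97, -129, -161, -193, -225]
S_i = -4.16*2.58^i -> [-4.16, -10.73, -27.69, -71.44, -184.32]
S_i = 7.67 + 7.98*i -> [7.67, 15.65, 23.63, 31.61, 39.59]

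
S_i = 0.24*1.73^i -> [0.24, 0.42, 0.72, 1.24, 2.15]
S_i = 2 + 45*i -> [2, 47, 92, 137, 182]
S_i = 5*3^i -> [5, 15, 45, 135, 405]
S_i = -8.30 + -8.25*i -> [-8.3, -16.55, -24.8, -33.05, -41.3]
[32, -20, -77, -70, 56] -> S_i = Random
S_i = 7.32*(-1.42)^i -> [7.32, -10.39, 14.76, -20.96, 29.76]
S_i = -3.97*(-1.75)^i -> [-3.97, 6.95, -12.16, 21.28, -37.23]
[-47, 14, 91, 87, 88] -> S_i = Random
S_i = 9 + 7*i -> [9, 16, 23, 30, 37]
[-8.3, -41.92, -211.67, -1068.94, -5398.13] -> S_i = -8.30*5.05^i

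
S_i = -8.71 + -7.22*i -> [-8.71, -15.93, -23.15, -30.37, -37.59]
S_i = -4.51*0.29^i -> [-4.51, -1.31, -0.38, -0.11, -0.03]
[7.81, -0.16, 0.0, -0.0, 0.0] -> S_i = 7.81*(-0.02)^i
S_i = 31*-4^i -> [31, -124, 496, -1984, 7936]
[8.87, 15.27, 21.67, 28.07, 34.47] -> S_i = 8.87 + 6.40*i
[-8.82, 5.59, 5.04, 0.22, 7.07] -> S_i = Random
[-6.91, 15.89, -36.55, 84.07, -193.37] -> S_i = -6.91*(-2.30)^i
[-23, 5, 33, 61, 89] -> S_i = -23 + 28*i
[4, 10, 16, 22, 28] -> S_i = 4 + 6*i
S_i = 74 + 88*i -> [74, 162, 250, 338, 426]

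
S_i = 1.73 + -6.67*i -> [1.73, -4.94, -11.61, -18.28, -24.95]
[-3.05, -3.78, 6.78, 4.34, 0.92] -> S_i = Random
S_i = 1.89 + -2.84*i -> [1.89, -0.95, -3.79, -6.63, -9.47]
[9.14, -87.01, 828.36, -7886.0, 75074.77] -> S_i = 9.14*(-9.52)^i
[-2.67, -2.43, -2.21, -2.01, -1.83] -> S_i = -2.67*0.91^i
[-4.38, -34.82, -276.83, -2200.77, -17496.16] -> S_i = -4.38*7.95^i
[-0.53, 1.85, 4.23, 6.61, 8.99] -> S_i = -0.53 + 2.38*i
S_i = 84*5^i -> [84, 420, 2100, 10500, 52500]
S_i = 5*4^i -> [5, 20, 80, 320, 1280]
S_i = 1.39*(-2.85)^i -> [1.39, -3.96, 11.29, -32.18, 91.71]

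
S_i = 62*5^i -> [62, 310, 1550, 7750, 38750]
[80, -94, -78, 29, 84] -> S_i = Random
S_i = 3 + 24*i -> [3, 27, 51, 75, 99]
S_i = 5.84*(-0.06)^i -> [5.84, -0.35, 0.02, -0.0, 0.0]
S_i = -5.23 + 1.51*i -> [-5.23, -3.72, -2.21, -0.7, 0.81]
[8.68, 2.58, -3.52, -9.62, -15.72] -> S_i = 8.68 + -6.10*i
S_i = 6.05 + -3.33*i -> [6.05, 2.72, -0.61, -3.94, -7.27]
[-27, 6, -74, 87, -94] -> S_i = Random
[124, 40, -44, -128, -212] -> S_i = 124 + -84*i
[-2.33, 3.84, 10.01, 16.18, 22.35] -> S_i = -2.33 + 6.17*i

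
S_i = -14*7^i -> [-14, -98, -686, -4802, -33614]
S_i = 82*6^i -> [82, 492, 2952, 17712, 106272]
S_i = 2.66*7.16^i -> [2.66, 19.05, 136.37, 976.38, 6990.91]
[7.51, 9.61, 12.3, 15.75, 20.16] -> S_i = 7.51*1.28^i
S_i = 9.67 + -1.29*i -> [9.67, 8.38, 7.09, 5.8, 4.51]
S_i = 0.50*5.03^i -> [0.5, 2.52, 12.65, 63.63, 320.07]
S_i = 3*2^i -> [3, 6, 12, 24, 48]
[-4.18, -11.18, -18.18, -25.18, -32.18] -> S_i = -4.18 + -7.00*i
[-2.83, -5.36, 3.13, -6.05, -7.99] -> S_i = Random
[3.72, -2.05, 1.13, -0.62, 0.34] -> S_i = 3.72*(-0.55)^i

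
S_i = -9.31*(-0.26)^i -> [-9.31, 2.42, -0.63, 0.16, -0.04]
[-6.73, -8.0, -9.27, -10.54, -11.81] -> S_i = -6.73 + -1.27*i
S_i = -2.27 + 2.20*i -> [-2.27, -0.07, 2.13, 4.33, 6.53]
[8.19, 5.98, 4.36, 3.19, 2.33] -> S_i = 8.19*0.73^i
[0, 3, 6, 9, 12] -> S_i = 0 + 3*i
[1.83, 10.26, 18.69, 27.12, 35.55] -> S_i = 1.83 + 8.43*i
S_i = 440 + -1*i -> [440, 439, 438, 437, 436]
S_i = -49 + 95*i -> [-49, 46, 141, 236, 331]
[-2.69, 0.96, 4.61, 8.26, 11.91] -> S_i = -2.69 + 3.65*i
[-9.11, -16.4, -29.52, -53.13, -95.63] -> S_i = -9.11*1.80^i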